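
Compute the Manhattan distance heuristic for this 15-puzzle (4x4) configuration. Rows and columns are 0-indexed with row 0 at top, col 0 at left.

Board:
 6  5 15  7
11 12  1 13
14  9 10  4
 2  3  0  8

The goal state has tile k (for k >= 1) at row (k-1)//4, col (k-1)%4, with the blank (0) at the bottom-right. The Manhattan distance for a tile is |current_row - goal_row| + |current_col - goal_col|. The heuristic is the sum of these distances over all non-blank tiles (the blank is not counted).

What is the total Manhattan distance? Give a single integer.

Answer: 39

Derivation:
Tile 6: at (0,0), goal (1,1), distance |0-1|+|0-1| = 2
Tile 5: at (0,1), goal (1,0), distance |0-1|+|1-0| = 2
Tile 15: at (0,2), goal (3,2), distance |0-3|+|2-2| = 3
Tile 7: at (0,3), goal (1,2), distance |0-1|+|3-2| = 2
Tile 11: at (1,0), goal (2,2), distance |1-2|+|0-2| = 3
Tile 12: at (1,1), goal (2,3), distance |1-2|+|1-3| = 3
Tile 1: at (1,2), goal (0,0), distance |1-0|+|2-0| = 3
Tile 13: at (1,3), goal (3,0), distance |1-3|+|3-0| = 5
Tile 14: at (2,0), goal (3,1), distance |2-3|+|0-1| = 2
Tile 9: at (2,1), goal (2,0), distance |2-2|+|1-0| = 1
Tile 10: at (2,2), goal (2,1), distance |2-2|+|2-1| = 1
Tile 4: at (2,3), goal (0,3), distance |2-0|+|3-3| = 2
Tile 2: at (3,0), goal (0,1), distance |3-0|+|0-1| = 4
Tile 3: at (3,1), goal (0,2), distance |3-0|+|1-2| = 4
Tile 8: at (3,3), goal (1,3), distance |3-1|+|3-3| = 2
Sum: 2 + 2 + 3 + 2 + 3 + 3 + 3 + 5 + 2 + 1 + 1 + 2 + 4 + 4 + 2 = 39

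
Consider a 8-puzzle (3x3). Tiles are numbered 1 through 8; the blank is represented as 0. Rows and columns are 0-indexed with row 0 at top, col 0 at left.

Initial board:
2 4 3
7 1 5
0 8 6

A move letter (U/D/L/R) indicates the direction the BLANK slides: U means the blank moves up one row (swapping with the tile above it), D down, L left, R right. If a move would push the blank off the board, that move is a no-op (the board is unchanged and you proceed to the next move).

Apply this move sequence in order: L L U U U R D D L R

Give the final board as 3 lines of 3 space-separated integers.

Answer: 4 1 3
2 8 5
7 0 6

Derivation:
After move 1 (L):
2 4 3
7 1 5
0 8 6

After move 2 (L):
2 4 3
7 1 5
0 8 6

After move 3 (U):
2 4 3
0 1 5
7 8 6

After move 4 (U):
0 4 3
2 1 5
7 8 6

After move 5 (U):
0 4 3
2 1 5
7 8 6

After move 6 (R):
4 0 3
2 1 5
7 8 6

After move 7 (D):
4 1 3
2 0 5
7 8 6

After move 8 (D):
4 1 3
2 8 5
7 0 6

After move 9 (L):
4 1 3
2 8 5
0 7 6

After move 10 (R):
4 1 3
2 8 5
7 0 6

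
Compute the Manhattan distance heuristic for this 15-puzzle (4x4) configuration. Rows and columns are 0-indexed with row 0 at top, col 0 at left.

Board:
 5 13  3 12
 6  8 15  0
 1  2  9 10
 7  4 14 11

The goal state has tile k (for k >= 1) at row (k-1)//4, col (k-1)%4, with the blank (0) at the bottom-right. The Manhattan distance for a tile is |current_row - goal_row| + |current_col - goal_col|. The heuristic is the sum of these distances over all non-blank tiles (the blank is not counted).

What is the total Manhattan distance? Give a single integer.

Answer: 32

Derivation:
Tile 5: (0,0)->(1,0) = 1
Tile 13: (0,1)->(3,0) = 4
Tile 3: (0,2)->(0,2) = 0
Tile 12: (0,3)->(2,3) = 2
Tile 6: (1,0)->(1,1) = 1
Tile 8: (1,1)->(1,3) = 2
Tile 15: (1,2)->(3,2) = 2
Tile 1: (2,0)->(0,0) = 2
Tile 2: (2,1)->(0,1) = 2
Tile 9: (2,2)->(2,0) = 2
Tile 10: (2,3)->(2,1) = 2
Tile 7: (3,0)->(1,2) = 4
Tile 4: (3,1)->(0,3) = 5
Tile 14: (3,2)->(3,1) = 1
Tile 11: (3,3)->(2,2) = 2
Sum: 1 + 4 + 0 + 2 + 1 + 2 + 2 + 2 + 2 + 2 + 2 + 4 + 5 + 1 + 2 = 32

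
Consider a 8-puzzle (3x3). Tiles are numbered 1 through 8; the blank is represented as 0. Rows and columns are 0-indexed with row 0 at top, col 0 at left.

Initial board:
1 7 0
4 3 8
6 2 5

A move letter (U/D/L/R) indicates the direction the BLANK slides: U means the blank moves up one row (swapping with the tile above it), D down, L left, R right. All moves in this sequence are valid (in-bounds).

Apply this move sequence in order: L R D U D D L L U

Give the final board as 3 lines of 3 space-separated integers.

Answer: 1 7 8
0 3 5
4 6 2

Derivation:
After move 1 (L):
1 0 7
4 3 8
6 2 5

After move 2 (R):
1 7 0
4 3 8
6 2 5

After move 3 (D):
1 7 8
4 3 0
6 2 5

After move 4 (U):
1 7 0
4 3 8
6 2 5

After move 5 (D):
1 7 8
4 3 0
6 2 5

After move 6 (D):
1 7 8
4 3 5
6 2 0

After move 7 (L):
1 7 8
4 3 5
6 0 2

After move 8 (L):
1 7 8
4 3 5
0 6 2

After move 9 (U):
1 7 8
0 3 5
4 6 2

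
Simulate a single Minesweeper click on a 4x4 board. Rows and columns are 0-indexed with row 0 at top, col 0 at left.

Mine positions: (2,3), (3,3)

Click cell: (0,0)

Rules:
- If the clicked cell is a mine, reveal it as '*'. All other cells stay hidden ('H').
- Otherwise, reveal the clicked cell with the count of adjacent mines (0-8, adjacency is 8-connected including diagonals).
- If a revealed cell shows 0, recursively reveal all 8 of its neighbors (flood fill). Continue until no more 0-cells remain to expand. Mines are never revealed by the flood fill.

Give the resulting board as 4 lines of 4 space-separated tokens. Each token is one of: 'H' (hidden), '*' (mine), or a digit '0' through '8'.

0 0 0 0
0 0 1 1
0 0 2 H
0 0 2 H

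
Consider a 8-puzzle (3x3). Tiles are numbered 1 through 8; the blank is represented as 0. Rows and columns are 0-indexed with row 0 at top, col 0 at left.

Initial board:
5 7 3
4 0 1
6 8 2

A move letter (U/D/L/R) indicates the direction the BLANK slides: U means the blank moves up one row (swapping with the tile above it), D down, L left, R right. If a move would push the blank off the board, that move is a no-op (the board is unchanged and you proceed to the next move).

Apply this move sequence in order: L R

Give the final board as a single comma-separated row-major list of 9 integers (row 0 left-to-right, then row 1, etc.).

Answer: 5, 7, 3, 4, 0, 1, 6, 8, 2

Derivation:
After move 1 (L):
5 7 3
0 4 1
6 8 2

After move 2 (R):
5 7 3
4 0 1
6 8 2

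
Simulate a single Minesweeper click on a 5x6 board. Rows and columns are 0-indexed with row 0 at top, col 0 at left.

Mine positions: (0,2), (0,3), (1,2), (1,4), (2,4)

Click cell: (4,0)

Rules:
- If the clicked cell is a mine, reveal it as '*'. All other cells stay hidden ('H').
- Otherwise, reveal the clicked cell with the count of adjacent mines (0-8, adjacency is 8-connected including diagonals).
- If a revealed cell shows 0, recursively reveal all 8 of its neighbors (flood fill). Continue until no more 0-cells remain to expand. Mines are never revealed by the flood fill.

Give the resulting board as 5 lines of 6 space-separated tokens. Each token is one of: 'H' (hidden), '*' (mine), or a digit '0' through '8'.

0 2 H H H H
0 2 H H H H
0 1 1 3 H H
0 0 0 1 1 1
0 0 0 0 0 0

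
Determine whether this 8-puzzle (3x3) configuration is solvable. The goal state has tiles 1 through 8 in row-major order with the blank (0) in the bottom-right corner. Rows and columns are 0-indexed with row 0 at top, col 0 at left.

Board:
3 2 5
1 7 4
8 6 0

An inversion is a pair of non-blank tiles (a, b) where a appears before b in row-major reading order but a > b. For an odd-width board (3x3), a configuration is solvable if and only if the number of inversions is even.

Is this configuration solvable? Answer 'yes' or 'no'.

Inversions (pairs i<j in row-major order where tile[i] > tile[j] > 0): 8
8 is even, so the puzzle is solvable.

Answer: yes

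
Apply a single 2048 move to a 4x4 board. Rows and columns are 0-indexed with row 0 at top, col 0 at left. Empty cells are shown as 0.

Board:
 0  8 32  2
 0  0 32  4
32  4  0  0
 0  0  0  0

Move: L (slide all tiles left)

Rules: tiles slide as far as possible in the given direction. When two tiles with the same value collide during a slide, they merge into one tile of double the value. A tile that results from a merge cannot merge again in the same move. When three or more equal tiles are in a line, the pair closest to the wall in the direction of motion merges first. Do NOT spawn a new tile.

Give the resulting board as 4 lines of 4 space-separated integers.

Slide left:
row 0: [0, 8, 32, 2] -> [8, 32, 2, 0]
row 1: [0, 0, 32, 4] -> [32, 4, 0, 0]
row 2: [32, 4, 0, 0] -> [32, 4, 0, 0]
row 3: [0, 0, 0, 0] -> [0, 0, 0, 0]

Answer:  8 32  2  0
32  4  0  0
32  4  0  0
 0  0  0  0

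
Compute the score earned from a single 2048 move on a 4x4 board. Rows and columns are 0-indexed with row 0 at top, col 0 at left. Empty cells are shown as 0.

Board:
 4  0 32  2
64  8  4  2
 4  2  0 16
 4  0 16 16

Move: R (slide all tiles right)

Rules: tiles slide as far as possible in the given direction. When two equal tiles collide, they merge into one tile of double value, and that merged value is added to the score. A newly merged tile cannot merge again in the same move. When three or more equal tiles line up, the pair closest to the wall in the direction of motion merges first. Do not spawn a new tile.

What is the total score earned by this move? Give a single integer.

Answer: 32

Derivation:
Slide right:
row 0: [4, 0, 32, 2] -> [0, 4, 32, 2]  score +0 (running 0)
row 1: [64, 8, 4, 2] -> [64, 8, 4, 2]  score +0 (running 0)
row 2: [4, 2, 0, 16] -> [0, 4, 2, 16]  score +0 (running 0)
row 3: [4, 0, 16, 16] -> [0, 0, 4, 32]  score +32 (running 32)
Board after move:
 0  4 32  2
64  8  4  2
 0  4  2 16
 0  0  4 32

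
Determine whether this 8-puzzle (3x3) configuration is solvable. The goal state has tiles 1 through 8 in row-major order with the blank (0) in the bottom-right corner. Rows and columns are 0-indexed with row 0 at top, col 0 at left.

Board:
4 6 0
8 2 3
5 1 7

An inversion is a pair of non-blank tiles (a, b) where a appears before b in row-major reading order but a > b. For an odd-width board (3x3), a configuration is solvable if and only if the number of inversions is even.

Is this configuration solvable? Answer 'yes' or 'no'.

Inversions (pairs i<j in row-major order where tile[i] > tile[j] > 0): 15
15 is odd, so the puzzle is not solvable.

Answer: no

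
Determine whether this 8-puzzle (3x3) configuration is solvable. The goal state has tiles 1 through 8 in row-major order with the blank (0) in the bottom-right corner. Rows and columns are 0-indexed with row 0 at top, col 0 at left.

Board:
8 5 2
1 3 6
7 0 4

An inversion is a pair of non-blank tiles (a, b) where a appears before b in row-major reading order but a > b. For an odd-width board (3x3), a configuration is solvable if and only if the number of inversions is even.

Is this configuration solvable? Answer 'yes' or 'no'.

Answer: yes

Derivation:
Inversions (pairs i<j in row-major order where tile[i] > tile[j] > 0): 14
14 is even, so the puzzle is solvable.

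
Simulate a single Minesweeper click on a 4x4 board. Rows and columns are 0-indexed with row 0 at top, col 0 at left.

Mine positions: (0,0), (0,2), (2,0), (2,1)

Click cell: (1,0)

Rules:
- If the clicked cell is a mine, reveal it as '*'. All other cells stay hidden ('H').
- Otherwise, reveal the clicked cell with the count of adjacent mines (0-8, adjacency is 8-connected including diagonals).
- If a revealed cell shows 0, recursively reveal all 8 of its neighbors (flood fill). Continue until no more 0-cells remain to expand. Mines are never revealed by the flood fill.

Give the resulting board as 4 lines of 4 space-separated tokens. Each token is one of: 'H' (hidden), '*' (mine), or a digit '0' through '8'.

H H H H
3 H H H
H H H H
H H H H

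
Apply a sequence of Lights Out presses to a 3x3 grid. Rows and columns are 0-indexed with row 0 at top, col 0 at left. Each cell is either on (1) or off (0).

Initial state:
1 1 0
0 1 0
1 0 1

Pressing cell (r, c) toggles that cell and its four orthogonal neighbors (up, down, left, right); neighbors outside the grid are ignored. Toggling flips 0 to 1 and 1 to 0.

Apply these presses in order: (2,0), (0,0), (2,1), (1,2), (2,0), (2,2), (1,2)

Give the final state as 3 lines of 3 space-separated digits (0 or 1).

Answer: 0 0 0
1 0 1
0 0 1

Derivation:
After press 1 at (2,0):
1 1 0
1 1 0
0 1 1

After press 2 at (0,0):
0 0 0
0 1 0
0 1 1

After press 3 at (2,1):
0 0 0
0 0 0
1 0 0

After press 4 at (1,2):
0 0 1
0 1 1
1 0 1

After press 5 at (2,0):
0 0 1
1 1 1
0 1 1

After press 6 at (2,2):
0 0 1
1 1 0
0 0 0

After press 7 at (1,2):
0 0 0
1 0 1
0 0 1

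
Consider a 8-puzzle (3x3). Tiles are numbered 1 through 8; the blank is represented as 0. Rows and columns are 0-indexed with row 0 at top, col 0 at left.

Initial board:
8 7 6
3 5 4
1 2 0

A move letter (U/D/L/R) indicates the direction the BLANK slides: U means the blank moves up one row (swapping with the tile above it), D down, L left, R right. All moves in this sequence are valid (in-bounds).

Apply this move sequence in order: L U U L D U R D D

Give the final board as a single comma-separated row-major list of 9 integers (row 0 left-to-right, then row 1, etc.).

Answer: 8, 7, 6, 3, 5, 4, 1, 0, 2

Derivation:
After move 1 (L):
8 7 6
3 5 4
1 0 2

After move 2 (U):
8 7 6
3 0 4
1 5 2

After move 3 (U):
8 0 6
3 7 4
1 5 2

After move 4 (L):
0 8 6
3 7 4
1 5 2

After move 5 (D):
3 8 6
0 7 4
1 5 2

After move 6 (U):
0 8 6
3 7 4
1 5 2

After move 7 (R):
8 0 6
3 7 4
1 5 2

After move 8 (D):
8 7 6
3 0 4
1 5 2

After move 9 (D):
8 7 6
3 5 4
1 0 2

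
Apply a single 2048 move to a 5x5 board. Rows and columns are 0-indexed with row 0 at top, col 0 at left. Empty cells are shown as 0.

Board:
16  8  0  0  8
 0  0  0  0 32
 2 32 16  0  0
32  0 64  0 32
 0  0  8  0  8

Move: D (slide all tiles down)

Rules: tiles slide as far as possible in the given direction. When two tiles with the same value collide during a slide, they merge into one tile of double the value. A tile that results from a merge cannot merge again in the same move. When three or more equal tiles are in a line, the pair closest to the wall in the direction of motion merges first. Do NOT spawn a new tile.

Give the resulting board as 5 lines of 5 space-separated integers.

Slide down:
col 0: [16, 0, 2, 32, 0] -> [0, 0, 16, 2, 32]
col 1: [8, 0, 32, 0, 0] -> [0, 0, 0, 8, 32]
col 2: [0, 0, 16, 64, 8] -> [0, 0, 16, 64, 8]
col 3: [0, 0, 0, 0, 0] -> [0, 0, 0, 0, 0]
col 4: [8, 32, 0, 32, 8] -> [0, 0, 8, 64, 8]

Answer:  0  0  0  0  0
 0  0  0  0  0
16  0 16  0  8
 2  8 64  0 64
32 32  8  0  8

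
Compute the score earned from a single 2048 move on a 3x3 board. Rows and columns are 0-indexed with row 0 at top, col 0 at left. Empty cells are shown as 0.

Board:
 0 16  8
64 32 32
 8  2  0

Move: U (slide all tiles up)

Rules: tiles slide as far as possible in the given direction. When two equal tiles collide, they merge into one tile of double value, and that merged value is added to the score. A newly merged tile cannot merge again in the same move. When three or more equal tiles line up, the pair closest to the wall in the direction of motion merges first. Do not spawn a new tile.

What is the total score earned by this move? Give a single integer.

Answer: 0

Derivation:
Slide up:
col 0: [0, 64, 8] -> [64, 8, 0]  score +0 (running 0)
col 1: [16, 32, 2] -> [16, 32, 2]  score +0 (running 0)
col 2: [8, 32, 0] -> [8, 32, 0]  score +0 (running 0)
Board after move:
64 16  8
 8 32 32
 0  2  0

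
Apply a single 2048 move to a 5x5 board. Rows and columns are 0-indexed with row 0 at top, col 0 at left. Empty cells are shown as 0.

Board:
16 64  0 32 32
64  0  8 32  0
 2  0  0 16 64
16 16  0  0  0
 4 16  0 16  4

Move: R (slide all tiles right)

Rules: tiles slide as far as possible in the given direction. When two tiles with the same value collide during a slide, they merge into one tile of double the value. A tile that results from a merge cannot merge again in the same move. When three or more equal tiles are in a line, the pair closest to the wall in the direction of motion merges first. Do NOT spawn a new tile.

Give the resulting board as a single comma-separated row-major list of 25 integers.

Slide right:
row 0: [16, 64, 0, 32, 32] -> [0, 0, 16, 64, 64]
row 1: [64, 0, 8, 32, 0] -> [0, 0, 64, 8, 32]
row 2: [2, 0, 0, 16, 64] -> [0, 0, 2, 16, 64]
row 3: [16, 16, 0, 0, 0] -> [0, 0, 0, 0, 32]
row 4: [4, 16, 0, 16, 4] -> [0, 0, 4, 32, 4]

Answer: 0, 0, 16, 64, 64, 0, 0, 64, 8, 32, 0, 0, 2, 16, 64, 0, 0, 0, 0, 32, 0, 0, 4, 32, 4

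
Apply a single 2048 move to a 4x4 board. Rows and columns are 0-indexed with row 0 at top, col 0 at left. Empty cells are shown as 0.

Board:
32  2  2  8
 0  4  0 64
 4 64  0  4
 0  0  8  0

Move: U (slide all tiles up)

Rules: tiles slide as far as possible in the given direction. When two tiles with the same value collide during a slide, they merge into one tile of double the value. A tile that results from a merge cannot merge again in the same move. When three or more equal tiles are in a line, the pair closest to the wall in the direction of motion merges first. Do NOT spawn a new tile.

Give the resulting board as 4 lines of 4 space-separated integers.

Slide up:
col 0: [32, 0, 4, 0] -> [32, 4, 0, 0]
col 1: [2, 4, 64, 0] -> [2, 4, 64, 0]
col 2: [2, 0, 0, 8] -> [2, 8, 0, 0]
col 3: [8, 64, 4, 0] -> [8, 64, 4, 0]

Answer: 32  2  2  8
 4  4  8 64
 0 64  0  4
 0  0  0  0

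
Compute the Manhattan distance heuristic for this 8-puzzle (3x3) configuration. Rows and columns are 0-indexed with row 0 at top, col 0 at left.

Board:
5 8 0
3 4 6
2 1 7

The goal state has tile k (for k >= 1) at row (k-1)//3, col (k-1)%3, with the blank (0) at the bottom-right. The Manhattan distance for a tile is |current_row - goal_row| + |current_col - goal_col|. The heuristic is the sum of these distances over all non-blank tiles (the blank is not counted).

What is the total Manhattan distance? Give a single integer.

Tile 5: (0,0)->(1,1) = 2
Tile 8: (0,1)->(2,1) = 2
Tile 3: (1,0)->(0,2) = 3
Tile 4: (1,1)->(1,0) = 1
Tile 6: (1,2)->(1,2) = 0
Tile 2: (2,0)->(0,1) = 3
Tile 1: (2,1)->(0,0) = 3
Tile 7: (2,2)->(2,0) = 2
Sum: 2 + 2 + 3 + 1 + 0 + 3 + 3 + 2 = 16

Answer: 16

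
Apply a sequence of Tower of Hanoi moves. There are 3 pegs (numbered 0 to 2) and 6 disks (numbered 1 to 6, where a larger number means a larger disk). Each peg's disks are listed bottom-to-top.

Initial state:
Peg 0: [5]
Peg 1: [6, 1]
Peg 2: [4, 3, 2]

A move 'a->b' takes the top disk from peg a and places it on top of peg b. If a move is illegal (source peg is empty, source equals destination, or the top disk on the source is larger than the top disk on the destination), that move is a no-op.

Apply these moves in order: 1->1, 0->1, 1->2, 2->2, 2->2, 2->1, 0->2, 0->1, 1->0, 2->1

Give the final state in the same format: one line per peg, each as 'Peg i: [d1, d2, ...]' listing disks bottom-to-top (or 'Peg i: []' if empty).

Answer: Peg 0: [5, 1]
Peg 1: [6, 2]
Peg 2: [4, 3]

Derivation:
After move 1 (1->1):
Peg 0: [5]
Peg 1: [6, 1]
Peg 2: [4, 3, 2]

After move 2 (0->1):
Peg 0: [5]
Peg 1: [6, 1]
Peg 2: [4, 3, 2]

After move 3 (1->2):
Peg 0: [5]
Peg 1: [6]
Peg 2: [4, 3, 2, 1]

After move 4 (2->2):
Peg 0: [5]
Peg 1: [6]
Peg 2: [4, 3, 2, 1]

After move 5 (2->2):
Peg 0: [5]
Peg 1: [6]
Peg 2: [4, 3, 2, 1]

After move 6 (2->1):
Peg 0: [5]
Peg 1: [6, 1]
Peg 2: [4, 3, 2]

After move 7 (0->2):
Peg 0: [5]
Peg 1: [6, 1]
Peg 2: [4, 3, 2]

After move 8 (0->1):
Peg 0: [5]
Peg 1: [6, 1]
Peg 2: [4, 3, 2]

After move 9 (1->0):
Peg 0: [5, 1]
Peg 1: [6]
Peg 2: [4, 3, 2]

After move 10 (2->1):
Peg 0: [5, 1]
Peg 1: [6, 2]
Peg 2: [4, 3]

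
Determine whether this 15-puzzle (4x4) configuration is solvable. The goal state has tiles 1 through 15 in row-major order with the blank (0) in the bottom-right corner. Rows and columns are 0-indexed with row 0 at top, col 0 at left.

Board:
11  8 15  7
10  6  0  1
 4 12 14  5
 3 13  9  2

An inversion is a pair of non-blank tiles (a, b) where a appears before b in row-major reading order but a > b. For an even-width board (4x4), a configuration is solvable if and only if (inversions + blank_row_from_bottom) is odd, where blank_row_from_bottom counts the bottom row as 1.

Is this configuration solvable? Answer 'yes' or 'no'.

Answer: yes

Derivation:
Inversions: 64
Blank is in row 1 (0-indexed from top), which is row 3 counting from the bottom (bottom = 1).
64 + 3 = 67, which is odd, so the puzzle is solvable.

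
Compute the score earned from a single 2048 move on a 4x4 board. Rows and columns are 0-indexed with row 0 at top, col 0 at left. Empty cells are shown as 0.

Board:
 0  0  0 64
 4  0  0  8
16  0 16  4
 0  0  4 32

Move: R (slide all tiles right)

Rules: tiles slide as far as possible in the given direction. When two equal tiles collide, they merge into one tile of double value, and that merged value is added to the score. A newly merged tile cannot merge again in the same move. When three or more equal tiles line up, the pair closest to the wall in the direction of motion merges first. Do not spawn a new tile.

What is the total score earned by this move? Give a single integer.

Slide right:
row 0: [0, 0, 0, 64] -> [0, 0, 0, 64]  score +0 (running 0)
row 1: [4, 0, 0, 8] -> [0, 0, 4, 8]  score +0 (running 0)
row 2: [16, 0, 16, 4] -> [0, 0, 32, 4]  score +32 (running 32)
row 3: [0, 0, 4, 32] -> [0, 0, 4, 32]  score +0 (running 32)
Board after move:
 0  0  0 64
 0  0  4  8
 0  0 32  4
 0  0  4 32

Answer: 32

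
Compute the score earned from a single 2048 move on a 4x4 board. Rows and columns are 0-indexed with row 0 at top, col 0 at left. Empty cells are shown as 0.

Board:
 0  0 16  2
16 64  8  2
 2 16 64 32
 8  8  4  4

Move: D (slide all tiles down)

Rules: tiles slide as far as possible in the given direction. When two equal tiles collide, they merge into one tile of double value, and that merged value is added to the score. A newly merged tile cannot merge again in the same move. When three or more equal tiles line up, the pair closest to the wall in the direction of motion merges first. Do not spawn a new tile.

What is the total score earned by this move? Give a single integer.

Slide down:
col 0: [0, 16, 2, 8] -> [0, 16, 2, 8]  score +0 (running 0)
col 1: [0, 64, 16, 8] -> [0, 64, 16, 8]  score +0 (running 0)
col 2: [16, 8, 64, 4] -> [16, 8, 64, 4]  score +0 (running 0)
col 3: [2, 2, 32, 4] -> [0, 4, 32, 4]  score +4 (running 4)
Board after move:
 0  0 16  0
16 64  8  4
 2 16 64 32
 8  8  4  4

Answer: 4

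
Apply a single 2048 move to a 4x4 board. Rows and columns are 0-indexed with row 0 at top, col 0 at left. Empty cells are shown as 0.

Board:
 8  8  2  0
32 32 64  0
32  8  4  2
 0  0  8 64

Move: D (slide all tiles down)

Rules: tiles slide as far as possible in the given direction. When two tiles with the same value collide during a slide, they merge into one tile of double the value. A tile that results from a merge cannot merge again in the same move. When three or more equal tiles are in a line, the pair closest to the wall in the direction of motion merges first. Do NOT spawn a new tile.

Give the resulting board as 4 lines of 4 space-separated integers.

Slide down:
col 0: [8, 32, 32, 0] -> [0, 0, 8, 64]
col 1: [8, 32, 8, 0] -> [0, 8, 32, 8]
col 2: [2, 64, 4, 8] -> [2, 64, 4, 8]
col 3: [0, 0, 2, 64] -> [0, 0, 2, 64]

Answer:  0  0  2  0
 0  8 64  0
 8 32  4  2
64  8  8 64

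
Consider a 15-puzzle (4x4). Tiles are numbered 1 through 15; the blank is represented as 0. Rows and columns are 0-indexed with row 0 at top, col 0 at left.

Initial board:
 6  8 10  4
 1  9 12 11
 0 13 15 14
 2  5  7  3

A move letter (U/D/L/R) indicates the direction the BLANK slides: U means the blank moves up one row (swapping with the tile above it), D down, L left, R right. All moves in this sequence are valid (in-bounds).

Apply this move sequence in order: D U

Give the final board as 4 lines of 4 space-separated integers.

After move 1 (D):
 6  8 10  4
 1  9 12 11
 2 13 15 14
 0  5  7  3

After move 2 (U):
 6  8 10  4
 1  9 12 11
 0 13 15 14
 2  5  7  3

Answer:  6  8 10  4
 1  9 12 11
 0 13 15 14
 2  5  7  3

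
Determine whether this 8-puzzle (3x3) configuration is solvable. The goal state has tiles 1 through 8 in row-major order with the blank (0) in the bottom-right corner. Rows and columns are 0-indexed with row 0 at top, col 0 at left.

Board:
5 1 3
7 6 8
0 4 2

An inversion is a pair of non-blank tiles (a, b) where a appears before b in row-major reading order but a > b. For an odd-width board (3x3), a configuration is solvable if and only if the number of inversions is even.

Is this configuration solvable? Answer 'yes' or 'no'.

Inversions (pairs i<j in row-major order where tile[i] > tile[j] > 0): 13
13 is odd, so the puzzle is not solvable.

Answer: no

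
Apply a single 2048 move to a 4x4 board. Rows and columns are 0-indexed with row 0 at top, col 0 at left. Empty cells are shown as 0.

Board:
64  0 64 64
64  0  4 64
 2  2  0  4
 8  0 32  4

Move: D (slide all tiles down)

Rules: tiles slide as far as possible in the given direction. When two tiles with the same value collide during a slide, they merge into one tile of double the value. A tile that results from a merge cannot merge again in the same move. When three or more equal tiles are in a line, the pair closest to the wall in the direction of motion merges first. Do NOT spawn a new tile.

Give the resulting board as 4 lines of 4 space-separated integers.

Slide down:
col 0: [64, 64, 2, 8] -> [0, 128, 2, 8]
col 1: [0, 0, 2, 0] -> [0, 0, 0, 2]
col 2: [64, 4, 0, 32] -> [0, 64, 4, 32]
col 3: [64, 64, 4, 4] -> [0, 0, 128, 8]

Answer:   0   0   0   0
128   0  64   0
  2   0   4 128
  8   2  32   8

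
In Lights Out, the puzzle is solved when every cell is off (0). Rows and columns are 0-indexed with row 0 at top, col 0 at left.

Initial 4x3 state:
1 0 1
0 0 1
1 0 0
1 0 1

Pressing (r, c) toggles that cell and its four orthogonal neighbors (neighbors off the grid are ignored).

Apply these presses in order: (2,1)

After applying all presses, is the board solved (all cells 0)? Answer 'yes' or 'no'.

After press 1 at (2,1):
1 0 1
0 1 1
0 1 1
1 1 1

Lights still on: 9

Answer: no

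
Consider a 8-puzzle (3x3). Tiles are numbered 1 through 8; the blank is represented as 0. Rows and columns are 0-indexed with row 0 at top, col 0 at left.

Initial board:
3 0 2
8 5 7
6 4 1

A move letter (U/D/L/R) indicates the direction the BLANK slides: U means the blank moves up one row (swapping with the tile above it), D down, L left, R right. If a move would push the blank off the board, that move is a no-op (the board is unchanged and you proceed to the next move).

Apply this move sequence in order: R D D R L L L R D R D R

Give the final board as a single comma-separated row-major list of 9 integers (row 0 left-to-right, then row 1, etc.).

After move 1 (R):
3 2 0
8 5 7
6 4 1

After move 2 (D):
3 2 7
8 5 0
6 4 1

After move 3 (D):
3 2 7
8 5 1
6 4 0

After move 4 (R):
3 2 7
8 5 1
6 4 0

After move 5 (L):
3 2 7
8 5 1
6 0 4

After move 6 (L):
3 2 7
8 5 1
0 6 4

After move 7 (L):
3 2 7
8 5 1
0 6 4

After move 8 (R):
3 2 7
8 5 1
6 0 4

After move 9 (D):
3 2 7
8 5 1
6 0 4

After move 10 (R):
3 2 7
8 5 1
6 4 0

After move 11 (D):
3 2 7
8 5 1
6 4 0

After move 12 (R):
3 2 7
8 5 1
6 4 0

Answer: 3, 2, 7, 8, 5, 1, 6, 4, 0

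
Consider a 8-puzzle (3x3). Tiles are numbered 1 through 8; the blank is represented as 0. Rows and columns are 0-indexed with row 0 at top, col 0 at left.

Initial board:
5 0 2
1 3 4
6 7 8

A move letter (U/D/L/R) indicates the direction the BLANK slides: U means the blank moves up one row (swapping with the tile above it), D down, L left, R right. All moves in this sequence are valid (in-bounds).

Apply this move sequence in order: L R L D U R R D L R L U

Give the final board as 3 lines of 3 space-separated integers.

After move 1 (L):
0 5 2
1 3 4
6 7 8

After move 2 (R):
5 0 2
1 3 4
6 7 8

After move 3 (L):
0 5 2
1 3 4
6 7 8

After move 4 (D):
1 5 2
0 3 4
6 7 8

After move 5 (U):
0 5 2
1 3 4
6 7 8

After move 6 (R):
5 0 2
1 3 4
6 7 8

After move 7 (R):
5 2 0
1 3 4
6 7 8

After move 8 (D):
5 2 4
1 3 0
6 7 8

After move 9 (L):
5 2 4
1 0 3
6 7 8

After move 10 (R):
5 2 4
1 3 0
6 7 8

After move 11 (L):
5 2 4
1 0 3
6 7 8

After move 12 (U):
5 0 4
1 2 3
6 7 8

Answer: 5 0 4
1 2 3
6 7 8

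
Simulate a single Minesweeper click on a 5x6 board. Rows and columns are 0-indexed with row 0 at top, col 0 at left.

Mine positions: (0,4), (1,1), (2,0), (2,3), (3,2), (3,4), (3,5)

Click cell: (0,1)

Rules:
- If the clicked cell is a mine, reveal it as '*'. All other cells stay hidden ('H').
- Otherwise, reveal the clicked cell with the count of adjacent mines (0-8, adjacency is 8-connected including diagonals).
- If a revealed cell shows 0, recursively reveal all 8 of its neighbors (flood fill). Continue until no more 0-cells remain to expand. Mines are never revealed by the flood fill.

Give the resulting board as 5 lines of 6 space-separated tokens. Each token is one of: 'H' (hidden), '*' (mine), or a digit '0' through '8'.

H 1 H H H H
H H H H H H
H H H H H H
H H H H H H
H H H H H H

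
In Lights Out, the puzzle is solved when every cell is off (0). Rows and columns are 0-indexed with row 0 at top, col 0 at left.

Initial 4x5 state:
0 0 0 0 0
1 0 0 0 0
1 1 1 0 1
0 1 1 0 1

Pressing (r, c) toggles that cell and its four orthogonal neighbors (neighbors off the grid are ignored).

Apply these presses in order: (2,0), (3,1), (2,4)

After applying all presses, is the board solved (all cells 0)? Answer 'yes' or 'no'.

After press 1 at (2,0):
0 0 0 0 0
0 0 0 0 0
0 0 1 0 1
1 1 1 0 1

After press 2 at (3,1):
0 0 0 0 0
0 0 0 0 0
0 1 1 0 1
0 0 0 0 1

After press 3 at (2,4):
0 0 0 0 0
0 0 0 0 1
0 1 1 1 0
0 0 0 0 0

Lights still on: 4

Answer: no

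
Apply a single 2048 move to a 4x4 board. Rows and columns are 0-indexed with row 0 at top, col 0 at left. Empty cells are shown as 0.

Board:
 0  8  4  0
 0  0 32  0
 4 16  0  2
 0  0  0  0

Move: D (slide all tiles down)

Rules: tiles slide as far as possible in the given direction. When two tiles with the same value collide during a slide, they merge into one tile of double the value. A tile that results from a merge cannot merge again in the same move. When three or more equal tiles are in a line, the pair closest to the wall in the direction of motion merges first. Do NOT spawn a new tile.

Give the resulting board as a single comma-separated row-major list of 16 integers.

Answer: 0, 0, 0, 0, 0, 0, 0, 0, 0, 8, 4, 0, 4, 16, 32, 2

Derivation:
Slide down:
col 0: [0, 0, 4, 0] -> [0, 0, 0, 4]
col 1: [8, 0, 16, 0] -> [0, 0, 8, 16]
col 2: [4, 32, 0, 0] -> [0, 0, 4, 32]
col 3: [0, 0, 2, 0] -> [0, 0, 0, 2]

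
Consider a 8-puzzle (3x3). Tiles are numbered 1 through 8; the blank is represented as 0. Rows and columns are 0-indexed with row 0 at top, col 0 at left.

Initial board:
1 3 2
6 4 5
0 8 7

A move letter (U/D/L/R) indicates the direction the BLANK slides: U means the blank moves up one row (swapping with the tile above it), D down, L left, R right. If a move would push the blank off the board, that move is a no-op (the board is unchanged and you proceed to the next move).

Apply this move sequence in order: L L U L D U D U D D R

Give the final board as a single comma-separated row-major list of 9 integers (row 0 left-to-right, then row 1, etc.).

Answer: 1, 3, 2, 6, 4, 5, 8, 0, 7

Derivation:
After move 1 (L):
1 3 2
6 4 5
0 8 7

After move 2 (L):
1 3 2
6 4 5
0 8 7

After move 3 (U):
1 3 2
0 4 5
6 8 7

After move 4 (L):
1 3 2
0 4 5
6 8 7

After move 5 (D):
1 3 2
6 4 5
0 8 7

After move 6 (U):
1 3 2
0 4 5
6 8 7

After move 7 (D):
1 3 2
6 4 5
0 8 7

After move 8 (U):
1 3 2
0 4 5
6 8 7

After move 9 (D):
1 3 2
6 4 5
0 8 7

After move 10 (D):
1 3 2
6 4 5
0 8 7

After move 11 (R):
1 3 2
6 4 5
8 0 7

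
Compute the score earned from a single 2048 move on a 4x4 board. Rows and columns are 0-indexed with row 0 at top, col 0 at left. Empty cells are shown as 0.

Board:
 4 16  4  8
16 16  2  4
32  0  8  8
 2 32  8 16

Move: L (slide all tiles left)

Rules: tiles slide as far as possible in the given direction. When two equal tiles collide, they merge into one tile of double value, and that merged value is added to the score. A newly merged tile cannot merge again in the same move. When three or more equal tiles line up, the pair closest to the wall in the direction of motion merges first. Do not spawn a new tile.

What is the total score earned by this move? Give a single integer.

Slide left:
row 0: [4, 16, 4, 8] -> [4, 16, 4, 8]  score +0 (running 0)
row 1: [16, 16, 2, 4] -> [32, 2, 4, 0]  score +32 (running 32)
row 2: [32, 0, 8, 8] -> [32, 16, 0, 0]  score +16 (running 48)
row 3: [2, 32, 8, 16] -> [2, 32, 8, 16]  score +0 (running 48)
Board after move:
 4 16  4  8
32  2  4  0
32 16  0  0
 2 32  8 16

Answer: 48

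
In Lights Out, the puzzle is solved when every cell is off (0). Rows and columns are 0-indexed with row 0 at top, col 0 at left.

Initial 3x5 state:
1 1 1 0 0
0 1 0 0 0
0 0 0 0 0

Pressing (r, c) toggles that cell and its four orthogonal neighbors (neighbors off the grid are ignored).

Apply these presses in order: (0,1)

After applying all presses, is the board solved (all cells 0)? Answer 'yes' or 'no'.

Answer: yes

Derivation:
After press 1 at (0,1):
0 0 0 0 0
0 0 0 0 0
0 0 0 0 0

Lights still on: 0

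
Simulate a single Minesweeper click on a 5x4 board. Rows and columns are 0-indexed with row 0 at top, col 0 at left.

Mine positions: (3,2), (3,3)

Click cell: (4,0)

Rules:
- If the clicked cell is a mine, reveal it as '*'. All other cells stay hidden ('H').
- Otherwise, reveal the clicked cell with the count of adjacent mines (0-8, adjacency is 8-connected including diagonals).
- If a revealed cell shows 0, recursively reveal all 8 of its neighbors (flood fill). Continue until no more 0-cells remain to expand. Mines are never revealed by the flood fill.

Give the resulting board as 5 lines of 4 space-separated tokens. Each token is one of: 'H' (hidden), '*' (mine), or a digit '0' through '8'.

0 0 0 0
0 0 0 0
0 1 2 2
0 1 H H
0 1 H H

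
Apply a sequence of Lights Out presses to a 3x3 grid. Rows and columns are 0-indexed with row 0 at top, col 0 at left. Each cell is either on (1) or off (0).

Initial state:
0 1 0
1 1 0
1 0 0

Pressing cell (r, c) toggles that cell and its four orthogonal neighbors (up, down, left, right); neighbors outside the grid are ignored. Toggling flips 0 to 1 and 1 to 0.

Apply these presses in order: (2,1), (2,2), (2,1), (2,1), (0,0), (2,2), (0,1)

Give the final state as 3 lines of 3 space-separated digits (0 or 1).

Answer: 0 1 1
0 1 0
0 1 1

Derivation:
After press 1 at (2,1):
0 1 0
1 0 0
0 1 1

After press 2 at (2,2):
0 1 0
1 0 1
0 0 0

After press 3 at (2,1):
0 1 0
1 1 1
1 1 1

After press 4 at (2,1):
0 1 0
1 0 1
0 0 0

After press 5 at (0,0):
1 0 0
0 0 1
0 0 0

After press 6 at (2,2):
1 0 0
0 0 0
0 1 1

After press 7 at (0,1):
0 1 1
0 1 0
0 1 1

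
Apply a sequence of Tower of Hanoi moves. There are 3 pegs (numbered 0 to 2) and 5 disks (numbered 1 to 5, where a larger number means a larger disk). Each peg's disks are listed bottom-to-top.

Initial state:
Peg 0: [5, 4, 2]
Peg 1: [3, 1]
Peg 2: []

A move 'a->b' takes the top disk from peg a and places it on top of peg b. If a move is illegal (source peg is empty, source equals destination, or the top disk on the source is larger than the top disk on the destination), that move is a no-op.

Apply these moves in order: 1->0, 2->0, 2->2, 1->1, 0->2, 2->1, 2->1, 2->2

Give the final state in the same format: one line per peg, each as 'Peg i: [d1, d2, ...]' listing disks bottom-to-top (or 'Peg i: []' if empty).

After move 1 (1->0):
Peg 0: [5, 4, 2, 1]
Peg 1: [3]
Peg 2: []

After move 2 (2->0):
Peg 0: [5, 4, 2, 1]
Peg 1: [3]
Peg 2: []

After move 3 (2->2):
Peg 0: [5, 4, 2, 1]
Peg 1: [3]
Peg 2: []

After move 4 (1->1):
Peg 0: [5, 4, 2, 1]
Peg 1: [3]
Peg 2: []

After move 5 (0->2):
Peg 0: [5, 4, 2]
Peg 1: [3]
Peg 2: [1]

After move 6 (2->1):
Peg 0: [5, 4, 2]
Peg 1: [3, 1]
Peg 2: []

After move 7 (2->1):
Peg 0: [5, 4, 2]
Peg 1: [3, 1]
Peg 2: []

After move 8 (2->2):
Peg 0: [5, 4, 2]
Peg 1: [3, 1]
Peg 2: []

Answer: Peg 0: [5, 4, 2]
Peg 1: [3, 1]
Peg 2: []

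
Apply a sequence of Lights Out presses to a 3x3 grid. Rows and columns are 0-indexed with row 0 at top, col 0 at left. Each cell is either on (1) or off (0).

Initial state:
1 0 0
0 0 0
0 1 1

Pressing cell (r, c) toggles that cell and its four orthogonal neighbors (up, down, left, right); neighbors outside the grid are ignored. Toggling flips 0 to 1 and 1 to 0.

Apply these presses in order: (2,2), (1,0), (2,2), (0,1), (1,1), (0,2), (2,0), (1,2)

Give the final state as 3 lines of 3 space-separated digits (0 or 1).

After press 1 at (2,2):
1 0 0
0 0 1
0 0 0

After press 2 at (1,0):
0 0 0
1 1 1
1 0 0

After press 3 at (2,2):
0 0 0
1 1 0
1 1 1

After press 4 at (0,1):
1 1 1
1 0 0
1 1 1

After press 5 at (1,1):
1 0 1
0 1 1
1 0 1

After press 6 at (0,2):
1 1 0
0 1 0
1 0 1

After press 7 at (2,0):
1 1 0
1 1 0
0 1 1

After press 8 at (1,2):
1 1 1
1 0 1
0 1 0

Answer: 1 1 1
1 0 1
0 1 0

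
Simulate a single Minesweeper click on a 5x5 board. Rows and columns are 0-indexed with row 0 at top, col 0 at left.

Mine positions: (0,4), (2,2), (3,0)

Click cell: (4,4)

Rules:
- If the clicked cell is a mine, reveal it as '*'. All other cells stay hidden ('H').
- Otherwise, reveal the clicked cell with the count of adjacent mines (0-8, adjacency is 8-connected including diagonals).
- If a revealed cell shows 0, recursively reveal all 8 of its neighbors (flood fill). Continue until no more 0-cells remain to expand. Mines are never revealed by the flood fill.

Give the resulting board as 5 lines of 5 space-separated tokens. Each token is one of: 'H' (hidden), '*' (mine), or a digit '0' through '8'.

H H H H H
H H H 2 1
H H H 1 0
H 2 1 1 0
H 1 0 0 0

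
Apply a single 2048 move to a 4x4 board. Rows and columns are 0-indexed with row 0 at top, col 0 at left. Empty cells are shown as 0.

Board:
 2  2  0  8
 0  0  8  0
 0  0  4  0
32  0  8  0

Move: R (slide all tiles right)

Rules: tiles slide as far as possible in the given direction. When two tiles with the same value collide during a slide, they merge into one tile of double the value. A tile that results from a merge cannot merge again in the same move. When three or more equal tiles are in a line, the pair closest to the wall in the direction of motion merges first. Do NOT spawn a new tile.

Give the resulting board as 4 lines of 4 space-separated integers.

Slide right:
row 0: [2, 2, 0, 8] -> [0, 0, 4, 8]
row 1: [0, 0, 8, 0] -> [0, 0, 0, 8]
row 2: [0, 0, 4, 0] -> [0, 0, 0, 4]
row 3: [32, 0, 8, 0] -> [0, 0, 32, 8]

Answer:  0  0  4  8
 0  0  0  8
 0  0  0  4
 0  0 32  8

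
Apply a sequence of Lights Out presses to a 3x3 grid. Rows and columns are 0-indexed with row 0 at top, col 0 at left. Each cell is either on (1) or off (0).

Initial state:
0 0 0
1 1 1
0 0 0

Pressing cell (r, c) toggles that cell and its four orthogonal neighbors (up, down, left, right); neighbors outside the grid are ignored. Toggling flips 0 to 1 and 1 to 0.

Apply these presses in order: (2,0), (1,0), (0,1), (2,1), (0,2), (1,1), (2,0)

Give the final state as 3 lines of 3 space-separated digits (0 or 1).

Answer: 0 1 0
1 1 1
0 0 1

Derivation:
After press 1 at (2,0):
0 0 0
0 1 1
1 1 0

After press 2 at (1,0):
1 0 0
1 0 1
0 1 0

After press 3 at (0,1):
0 1 1
1 1 1
0 1 0

After press 4 at (2,1):
0 1 1
1 0 1
1 0 1

After press 5 at (0,2):
0 0 0
1 0 0
1 0 1

After press 6 at (1,1):
0 1 0
0 1 1
1 1 1

After press 7 at (2,0):
0 1 0
1 1 1
0 0 1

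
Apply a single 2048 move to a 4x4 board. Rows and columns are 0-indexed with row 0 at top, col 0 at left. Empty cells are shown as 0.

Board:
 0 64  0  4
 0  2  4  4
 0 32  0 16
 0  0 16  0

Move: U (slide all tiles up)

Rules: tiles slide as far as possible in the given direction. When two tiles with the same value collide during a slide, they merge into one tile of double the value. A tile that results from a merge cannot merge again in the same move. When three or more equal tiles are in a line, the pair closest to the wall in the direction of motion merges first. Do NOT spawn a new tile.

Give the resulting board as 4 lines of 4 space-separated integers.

Slide up:
col 0: [0, 0, 0, 0] -> [0, 0, 0, 0]
col 1: [64, 2, 32, 0] -> [64, 2, 32, 0]
col 2: [0, 4, 0, 16] -> [4, 16, 0, 0]
col 3: [4, 4, 16, 0] -> [8, 16, 0, 0]

Answer:  0 64  4  8
 0  2 16 16
 0 32  0  0
 0  0  0  0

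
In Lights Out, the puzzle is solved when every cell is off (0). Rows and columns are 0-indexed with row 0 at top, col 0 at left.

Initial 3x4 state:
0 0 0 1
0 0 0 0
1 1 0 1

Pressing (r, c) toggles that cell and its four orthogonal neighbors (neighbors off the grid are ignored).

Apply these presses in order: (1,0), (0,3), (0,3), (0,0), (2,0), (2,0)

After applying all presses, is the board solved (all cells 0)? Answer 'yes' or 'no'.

After press 1 at (1,0):
1 0 0 1
1 1 0 0
0 1 0 1

After press 2 at (0,3):
1 0 1 0
1 1 0 1
0 1 0 1

After press 3 at (0,3):
1 0 0 1
1 1 0 0
0 1 0 1

After press 4 at (0,0):
0 1 0 1
0 1 0 0
0 1 0 1

After press 5 at (2,0):
0 1 0 1
1 1 0 0
1 0 0 1

After press 6 at (2,0):
0 1 0 1
0 1 0 0
0 1 0 1

Lights still on: 5

Answer: no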